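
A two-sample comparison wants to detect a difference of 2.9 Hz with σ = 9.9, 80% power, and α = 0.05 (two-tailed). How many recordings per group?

n per group = 2(z_α/2 + z_β)²σ²/d² = 2×(1.96 + 0.84)²×9.9²/2.9² = 182.7 → n = 183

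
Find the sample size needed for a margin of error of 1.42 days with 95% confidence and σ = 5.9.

n = (z*σ/E)² = (1.96×5.9/1.42)² = 66.3 → n = 67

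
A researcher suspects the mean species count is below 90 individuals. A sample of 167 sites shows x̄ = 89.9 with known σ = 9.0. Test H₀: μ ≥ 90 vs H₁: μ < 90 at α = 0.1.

z = -0.144. Critical value: -1.28. Fail to reject H₀.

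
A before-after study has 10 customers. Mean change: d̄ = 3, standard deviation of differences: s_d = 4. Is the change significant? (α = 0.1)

t = d̄/(s_d/√n) = 3/(4/√10) = 2.372. df = 9, critical t = ±1.833. Reject H₀.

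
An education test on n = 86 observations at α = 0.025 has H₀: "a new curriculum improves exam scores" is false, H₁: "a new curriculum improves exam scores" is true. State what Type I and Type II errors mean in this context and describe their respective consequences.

Type I (false positive): concluding that a new curriculum improves exam scores when it is not — adopting a curriculum that gives no real benefit — disruption for nothing. Type II (false negative): failing to conclude that a new curriculum improves exam scores when it is — keeping the old curriculum when the new one would have helped students. Which is costlier depends on domain priorities and is a judgement call rather than a statistical fact.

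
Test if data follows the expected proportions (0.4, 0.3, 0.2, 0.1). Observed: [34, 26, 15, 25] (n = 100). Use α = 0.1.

Expected: [40.0, 30.0, 20.0, 10.0]. χ² = 25.183. df = 3, critical = 6.251. Reject H₀.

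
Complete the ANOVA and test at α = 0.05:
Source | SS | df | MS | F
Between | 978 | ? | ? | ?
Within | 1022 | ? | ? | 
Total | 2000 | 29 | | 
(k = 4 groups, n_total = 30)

df_between = 3, df_within = 26. MS_between = 326.0, MS_within = 39.31. F = 8.294, F_crit ≈ 2.975. Reject H₀.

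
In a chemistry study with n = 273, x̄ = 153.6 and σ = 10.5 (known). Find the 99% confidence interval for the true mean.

CI = x̄ ± z*(σ/√n) = 153.6 ± 2.576(10.5/√273) = 153.6 ± 1.64 = (151.96, 155.24)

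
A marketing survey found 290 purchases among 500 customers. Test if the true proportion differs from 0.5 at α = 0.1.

p̂ = 0.58, p₀ = 0.5. z = (p̂ - p₀)/√(p₀(1-p₀)/n) = 3.578. Critical: ±1.645. Reject H₀.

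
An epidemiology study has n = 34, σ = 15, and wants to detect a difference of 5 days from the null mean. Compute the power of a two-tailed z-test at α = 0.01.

SE = σ/√n = 15/√34 = 2.572. Non-centrality λ = d/SE = 5/2.572 = 1.944. Power ≈ Φ(λ - z_{α/2}) = Φ(1.944 - 2.576) = Φ(-0.632) = 0.264.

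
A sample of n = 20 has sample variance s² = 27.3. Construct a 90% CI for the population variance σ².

df = 19. χ²_{0.05} = 30.144, χ²_{0.95} = 10.117. CI for σ² = ((n-1)s²/χ²_{α/2}, (n-1)s²/χ²_{1-α/2}) = (19·27.3/30.144, 19·27.3/10.117) = (17.21, 51.27)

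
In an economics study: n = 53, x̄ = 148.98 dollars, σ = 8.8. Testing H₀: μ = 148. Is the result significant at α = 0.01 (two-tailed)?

z = (148.98 - 148)/(8.8/√53) = 0.811. Since |z| ≤ 2.576, not significant at α = 0.01.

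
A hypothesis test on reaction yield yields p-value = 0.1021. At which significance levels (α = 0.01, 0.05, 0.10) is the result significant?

p = 0.1021. Not significant at any of the given levels.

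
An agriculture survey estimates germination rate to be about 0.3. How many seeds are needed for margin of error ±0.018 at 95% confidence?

n = z²p(1-p)/E² = 1.96²×0.3×0.7/0.018² = 2489.9 → n = 2490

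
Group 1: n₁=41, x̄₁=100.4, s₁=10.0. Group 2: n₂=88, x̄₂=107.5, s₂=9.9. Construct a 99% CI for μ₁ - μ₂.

Difference = -7.1. SE = √(10.0²/41 + 9.9²/88) = 1.885. CI = (-11.96, -2.24)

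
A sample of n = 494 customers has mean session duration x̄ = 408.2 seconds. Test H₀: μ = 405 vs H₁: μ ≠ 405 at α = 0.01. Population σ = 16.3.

z = (x̄ - μ₀)/(σ/√n) = (408.2 - 405)/(16.3/√494) = 4.363. Critical value: ±2.576. Since |4.363| > 2.576, Reject H₀.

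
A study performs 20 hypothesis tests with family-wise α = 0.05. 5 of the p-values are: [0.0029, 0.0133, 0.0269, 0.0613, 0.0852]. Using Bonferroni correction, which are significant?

Bonferroni α = 0.05/20 = 0.0025. None of the given p-values are significant.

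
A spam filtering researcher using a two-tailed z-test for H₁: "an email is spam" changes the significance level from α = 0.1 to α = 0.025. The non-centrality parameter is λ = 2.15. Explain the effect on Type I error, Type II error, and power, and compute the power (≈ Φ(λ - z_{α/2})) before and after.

Decreasing α from 0.1 to 0.025:
• Type I error rate decreases (α is the Type I rate by definition).
• Critical value moves from z_{α/2} = 1.645 to 2.241, so power = Φ(λ - z_{α/2}) goes from Φ(2.15 - 1.645) = 0.693 to Φ(2.15 - 2.241) = 0.464.
• Type II error rate β = 1 - power therefore increases (0.307 → 0.536).
Appropriate when false positives are costly — here, a legitimate email is sent to the spam folder and the user misses it.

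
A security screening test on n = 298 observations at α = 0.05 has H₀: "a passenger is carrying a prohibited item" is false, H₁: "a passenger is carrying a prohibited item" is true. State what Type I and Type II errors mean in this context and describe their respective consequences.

Type I (false positive): concluding that a passenger is carrying a prohibited item when it is not — detaining an innocent passenger — delay and inconvenience. Type II (false negative): failing to conclude that a passenger is carrying a prohibited item when it is — letting a prohibited item through — security breach. Which is costlier depends on domain priorities and is a judgement call rather than a statistical fact.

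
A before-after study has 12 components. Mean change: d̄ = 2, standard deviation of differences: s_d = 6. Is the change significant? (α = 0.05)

t = d̄/(s_d/√n) = 2/(6/√12) = 1.155. df = 11, critical t = ±2.201. Fail to reject H₀.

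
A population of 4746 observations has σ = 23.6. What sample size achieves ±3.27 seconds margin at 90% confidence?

Without FPC: n₀ = (1.645×23.6/3.27)² = 140.948. With FPC: n = n₀N/(n₀+N-1) = 136.9 → n = 137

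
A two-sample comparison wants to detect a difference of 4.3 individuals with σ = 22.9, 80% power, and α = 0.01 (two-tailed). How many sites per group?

n per group = 2(z_α/2 + z_β)²σ²/d² = 2×(2.576 + 0.84)²×22.9²/4.3² = 661.9 → n = 662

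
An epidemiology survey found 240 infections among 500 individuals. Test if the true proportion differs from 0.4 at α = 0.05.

p̂ = 0.48, p₀ = 0.4. z = (p̂ - p₀)/√(p₀(1-p₀)/n) = 3.651. Critical: ±1.96. Reject H₀.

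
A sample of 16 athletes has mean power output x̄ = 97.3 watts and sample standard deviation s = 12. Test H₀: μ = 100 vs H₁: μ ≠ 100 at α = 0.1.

t = (x̄ - μ₀)/(s/√n) = (97.3 - 100)/(12/√16) = -0.9. df = 15, critical t = ±1.753. Fail to reject H₀.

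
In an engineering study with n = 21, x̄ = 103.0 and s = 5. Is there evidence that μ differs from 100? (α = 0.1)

t = (x̄ - μ₀)/(s/√n) = (103.0 - 100)/(5/√21) = 2.75. df = 20, critical t = ±1.725. Reject H₀.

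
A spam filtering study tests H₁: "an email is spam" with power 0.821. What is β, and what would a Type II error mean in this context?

β = 1 - power = 1 - 0.821 = 0.179. A Type II error is failing to reject H₀ when H₀ is false (false negative) — here, failing to conclude that an email is spam when in fact it is true. Consequence: a spam email lands in the inbox.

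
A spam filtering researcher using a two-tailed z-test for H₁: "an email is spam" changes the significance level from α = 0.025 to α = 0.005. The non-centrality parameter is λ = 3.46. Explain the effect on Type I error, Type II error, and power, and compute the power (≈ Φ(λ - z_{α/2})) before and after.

Decreasing α from 0.025 to 0.005:
• Type I error rate decreases (α is the Type I rate by definition).
• Critical value moves from z_{α/2} = 2.241 to 2.807, so power = Φ(λ - z_{α/2}) goes from Φ(3.46 - 2.241) = 0.889 to Φ(3.46 - 2.807) = 0.743.
• Type II error rate β = 1 - power therefore increases (0.111 → 0.257).
Appropriate when false positives are costly — here, a legitimate email is sent to the spam folder and the user misses it.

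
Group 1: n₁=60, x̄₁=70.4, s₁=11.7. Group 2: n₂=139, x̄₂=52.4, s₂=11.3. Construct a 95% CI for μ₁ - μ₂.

Difference = 18.0. SE = √(11.7²/60 + 11.3²/139) = 1.789. CI = (14.49, 21.51)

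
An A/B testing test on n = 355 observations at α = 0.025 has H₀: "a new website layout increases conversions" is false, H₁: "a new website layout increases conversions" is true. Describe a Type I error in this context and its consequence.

Type I error: rejecting H₀ when it is true — concluding that a new website layout increases conversions when in fact it is not. Consequence: rolling out a layout that doesn't actually help — wasted engineering effort.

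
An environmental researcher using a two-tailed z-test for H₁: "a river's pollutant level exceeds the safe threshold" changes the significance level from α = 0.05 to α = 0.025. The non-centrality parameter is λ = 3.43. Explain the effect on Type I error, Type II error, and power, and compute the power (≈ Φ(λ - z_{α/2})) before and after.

Decreasing α from 0.05 to 0.025:
• Type I error rate decreases (α is the Type I rate by definition).
• Critical value moves from z_{α/2} = 1.96 to 2.241, so power = Φ(λ - z_{α/2}) goes from Φ(3.43 - 1.96) = 0.929 to Φ(3.43 - 2.241) = 0.883.
• Type II error rate β = 1 - power therefore increases (0.071 → 0.117).
Appropriate when false positives are costly — here, shutting down a compliant factory unnecessarily.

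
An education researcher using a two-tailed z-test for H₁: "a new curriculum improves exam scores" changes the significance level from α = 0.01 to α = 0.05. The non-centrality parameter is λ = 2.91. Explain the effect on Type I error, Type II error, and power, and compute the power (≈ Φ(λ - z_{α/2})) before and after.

Increasing α from 0.01 to 0.05:
• Type I error rate increases (α is the Type I rate by definition).
• Critical value moves from z_{α/2} = 2.576 to 1.96, so power = Φ(λ - z_{α/2}) goes from Φ(2.91 - 2.576) = 0.631 to Φ(2.91 - 1.96) = 0.829.
• Type II error rate β = 1 - power therefore decreases (0.369 → 0.171).
Appropriate when false negatives are costly — here, keeping the old curriculum when the new one would have helped students.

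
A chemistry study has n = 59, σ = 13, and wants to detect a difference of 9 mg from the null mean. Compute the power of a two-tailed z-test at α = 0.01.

SE = σ/√n = 13/√59 = 1.692. Non-centrality λ = d/SE = 9/1.692 = 5.318. Power ≈ Φ(λ - z_{α/2}) = Φ(5.318 - 2.576) = Φ(2.742) = 0.997.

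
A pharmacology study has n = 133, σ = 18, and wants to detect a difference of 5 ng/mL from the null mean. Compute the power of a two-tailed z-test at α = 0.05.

SE = σ/√n = 18/√133 = 1.561. Non-centrality λ = d/SE = 5/1.561 = 3.203. Power ≈ Φ(λ - z_{α/2}) = Φ(3.203 - 1.96) = Φ(1.243) = 0.893.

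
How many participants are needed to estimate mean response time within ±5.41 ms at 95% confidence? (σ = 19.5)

n = (z*σ/E)² = (1.96×19.5/5.41)² = 49.9 → n = 50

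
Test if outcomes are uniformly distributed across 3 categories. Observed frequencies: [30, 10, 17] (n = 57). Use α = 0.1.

Expected = 19 each. χ² = Σ(O-E)²/E = 10.842. df = 2, critical value = 4.605. Reject H₀.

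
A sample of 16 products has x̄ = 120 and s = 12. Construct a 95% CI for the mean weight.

CI = x̄ ± t*(s/√n) = 120 ± 2.131(12/√16) = (113.61, 126.39)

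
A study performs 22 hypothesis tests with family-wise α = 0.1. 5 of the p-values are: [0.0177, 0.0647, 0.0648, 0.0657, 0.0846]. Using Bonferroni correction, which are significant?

Bonferroni α = 0.1/22 = 0.00455. None of the given p-values are significant.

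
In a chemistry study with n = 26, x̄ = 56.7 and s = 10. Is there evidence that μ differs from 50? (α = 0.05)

t = (x̄ - μ₀)/(s/√n) = (56.7 - 50)/(10/√26) = 3.416. df = 25, critical t = ±2.06. Reject H₀.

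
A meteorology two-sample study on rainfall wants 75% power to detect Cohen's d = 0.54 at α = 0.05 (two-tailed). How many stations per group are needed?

z_{α/2} = 1.96, z_β = Φ⁻¹(0.75) = 0.674. For medium effect (d = 0.54): n per group = 2(z_{α/2} + z_β)²/d² = 2(1.96 + 0.674)²/0.54² = 47.6 → 48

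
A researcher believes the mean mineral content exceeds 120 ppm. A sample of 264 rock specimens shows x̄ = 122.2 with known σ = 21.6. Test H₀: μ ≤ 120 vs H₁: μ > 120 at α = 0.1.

z = 1.655. Critical value: 1.28. Reject H₀.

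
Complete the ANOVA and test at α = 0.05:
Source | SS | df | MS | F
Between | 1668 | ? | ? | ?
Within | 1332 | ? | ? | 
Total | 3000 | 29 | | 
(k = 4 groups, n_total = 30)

df_between = 3, df_within = 26. MS_between = 556.0, MS_within = 51.23. F = 10.853, F_crit ≈ 2.975. Reject H₀.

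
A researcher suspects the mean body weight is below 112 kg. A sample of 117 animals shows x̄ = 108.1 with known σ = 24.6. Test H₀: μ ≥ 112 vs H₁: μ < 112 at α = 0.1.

z = -1.715. Critical value: -1.28. Reject H₀.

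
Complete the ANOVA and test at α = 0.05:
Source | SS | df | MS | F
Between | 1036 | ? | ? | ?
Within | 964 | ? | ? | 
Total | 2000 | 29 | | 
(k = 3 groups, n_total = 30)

df_between = 2, df_within = 27. MS_between = 518.0, MS_within = 35.7. F = 14.508, F_crit ≈ 3.354. Reject H₀.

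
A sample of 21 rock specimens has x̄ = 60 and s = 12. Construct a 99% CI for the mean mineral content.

CI = x̄ ± t*(s/√n) = 60 ± 2.845(12/√21) = (52.55, 67.45)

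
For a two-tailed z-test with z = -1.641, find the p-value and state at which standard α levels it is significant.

p = 2·P(Z > |-1.641|) = 2·(1 - Φ(1.641)) ≈ 0.1008. Not significant at any standard level.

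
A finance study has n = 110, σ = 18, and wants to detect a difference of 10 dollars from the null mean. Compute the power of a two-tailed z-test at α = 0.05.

SE = σ/√n = 18/√110 = 1.716. Non-centrality λ = d/SE = 10/1.716 = 5.827. Power ≈ Φ(λ - z_{α/2}) = Φ(5.827 - 1.96) = Φ(3.867) = 1.0.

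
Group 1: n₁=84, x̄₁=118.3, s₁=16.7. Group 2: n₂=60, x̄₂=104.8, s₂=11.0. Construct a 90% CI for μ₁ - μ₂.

Difference = 13.5. SE = √(16.7²/84 + 11.0²/60) = 2.31. CI = (9.7, 17.3)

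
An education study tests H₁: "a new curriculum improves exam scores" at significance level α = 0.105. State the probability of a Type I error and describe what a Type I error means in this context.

P(Type I error) = α = 0.105. A Type I error is rejecting H₀ when H₀ is actually true (false positive) — here, concluding that a new curriculum improves exam scores when in fact this is not the case. Consequence: adopting a curriculum that gives no real benefit — disruption for nothing.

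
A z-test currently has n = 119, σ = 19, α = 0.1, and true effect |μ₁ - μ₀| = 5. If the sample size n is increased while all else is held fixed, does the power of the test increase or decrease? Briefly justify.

Power increases: a larger n shrinks the standard error σ/√n, moving the sampling distribution under H₁ further from the critical value.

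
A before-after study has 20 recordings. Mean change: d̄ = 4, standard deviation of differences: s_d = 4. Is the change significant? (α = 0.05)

t = d̄/(s_d/√n) = 4/(4/√20) = 4.472. df = 19, critical t = ±2.093. Reject H₀.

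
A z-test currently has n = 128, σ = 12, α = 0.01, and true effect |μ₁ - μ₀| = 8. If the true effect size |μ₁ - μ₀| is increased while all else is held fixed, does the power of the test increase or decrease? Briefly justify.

Power increases: a larger true effect increases the non-centrality λ = |μ₁ - μ₀|/(σ/√n).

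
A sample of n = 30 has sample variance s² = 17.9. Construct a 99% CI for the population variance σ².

df = 29. χ²_{0.005} = 52.336, χ²_{0.995} = 13.121. CI for σ² = ((n-1)s²/χ²_{α/2}, (n-1)s²/χ²_{1-α/2}) = (29·17.9/52.336, 29·17.9/13.121) = (9.92, 39.56)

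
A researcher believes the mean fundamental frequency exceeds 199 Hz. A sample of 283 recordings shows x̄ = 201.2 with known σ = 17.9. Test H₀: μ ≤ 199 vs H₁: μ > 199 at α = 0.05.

z = 2.068. Critical value: 1.645. Reject H₀.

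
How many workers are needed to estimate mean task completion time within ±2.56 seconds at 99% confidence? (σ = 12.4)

n = (z*σ/E)² = (2.576×12.4/2.56)² = 155.7 → n = 156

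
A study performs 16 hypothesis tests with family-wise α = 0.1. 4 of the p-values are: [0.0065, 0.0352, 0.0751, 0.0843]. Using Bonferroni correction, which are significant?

Bonferroni α = 0.1/16 = 0.00625. None of the given p-values are significant.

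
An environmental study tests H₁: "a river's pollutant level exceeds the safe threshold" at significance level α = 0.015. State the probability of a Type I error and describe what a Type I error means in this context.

P(Type I error) = α = 0.015. A Type I error is rejecting H₀ when H₀ is actually true (false positive) — here, concluding that a river's pollutant level exceeds the safe threshold when in fact this is not the case. Consequence: shutting down a compliant factory unnecessarily.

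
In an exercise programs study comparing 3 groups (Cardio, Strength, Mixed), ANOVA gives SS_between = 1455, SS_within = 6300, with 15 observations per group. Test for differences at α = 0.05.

df_between = 2, df_within = 42. F = MS_between/MS_within = 727.5/150.0 = 4.85. F_crit ≈ 3.22. Reject H₀. At least one mean differs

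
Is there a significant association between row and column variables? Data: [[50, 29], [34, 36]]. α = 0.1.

χ² = 3.27. df = 1, critical = 2.706. Reject H₀. Variables are dependent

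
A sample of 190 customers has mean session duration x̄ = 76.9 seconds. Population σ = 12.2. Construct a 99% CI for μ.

CI = x̄ ± z*(σ/√n) = 76.9 ± 2.576(12.2/√190) = 76.9 ± 2.28 = (74.62, 79.18)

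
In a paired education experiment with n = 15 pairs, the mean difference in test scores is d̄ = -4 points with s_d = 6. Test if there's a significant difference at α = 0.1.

t = d̄/(s_d/√n) = -4/(6/√15) = -2.582. df = 14, critical t = ±1.761. Reject H₀.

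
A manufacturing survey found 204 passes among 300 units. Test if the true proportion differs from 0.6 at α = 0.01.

p̂ = 0.68, p₀ = 0.6. z = (p̂ - p₀)/√(p₀(1-p₀)/n) = 2.828. Critical: ±2.576. Reject H₀.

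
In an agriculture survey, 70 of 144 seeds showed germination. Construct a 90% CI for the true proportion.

p̂ = 0.486. CI = p̂ ± z*√(p̂(1-p̂)/n) = (0.418, 0.555)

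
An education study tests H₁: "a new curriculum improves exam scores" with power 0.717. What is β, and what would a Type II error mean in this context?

β = 1 - power = 1 - 0.717 = 0.283. A Type II error is failing to reject H₀ when H₀ is false (false negative) — here, failing to conclude that a new curriculum improves exam scores when in fact it is true. Consequence: keeping the old curriculum when the new one would have helped students.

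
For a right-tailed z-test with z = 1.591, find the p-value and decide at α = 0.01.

p = P(Z > 1.591) = 1 - Φ(1.591) ≈ 0.0558. Since p ≥ 0.01, fail to reject H₀ (not significant) at α = 0.01.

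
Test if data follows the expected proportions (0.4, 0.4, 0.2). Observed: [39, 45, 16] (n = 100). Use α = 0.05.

Expected: [40.0, 40.0, 20.0]. χ² = 1.45. df = 2, critical = 5.991. Fail to reject H₀.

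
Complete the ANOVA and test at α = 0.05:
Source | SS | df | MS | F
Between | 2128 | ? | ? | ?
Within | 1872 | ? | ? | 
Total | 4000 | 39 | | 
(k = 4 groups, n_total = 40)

df_between = 3, df_within = 36. MS_between = 709.33, MS_within = 52.0. F = 13.641, F_crit ≈ 2.866. Reject H₀.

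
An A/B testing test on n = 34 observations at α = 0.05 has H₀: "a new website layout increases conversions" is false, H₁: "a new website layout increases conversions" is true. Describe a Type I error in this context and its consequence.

Type I error: rejecting H₀ when it is true — concluding that a new website layout increases conversions when in fact it is not. Consequence: rolling out a layout that doesn't actually help — wasted engineering effort.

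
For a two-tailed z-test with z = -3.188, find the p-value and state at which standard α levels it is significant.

p = 2·P(Z > |-3.188|) = 2·(1 - Φ(3.188)) ≈ 0.0014. Significant at α = 0.1; Significant at α = 0.05; Significant at α = 0.01.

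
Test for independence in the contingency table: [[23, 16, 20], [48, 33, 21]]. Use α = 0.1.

χ² = 3.49. df = 2, critical = 4.605. Fail to reject H₀. No evidence of dependence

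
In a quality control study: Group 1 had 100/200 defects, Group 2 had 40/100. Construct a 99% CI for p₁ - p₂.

p̂₁ = 0.5, p̂₂ = 0.4. Difference = 0.1. CI = (-0.056, 0.256)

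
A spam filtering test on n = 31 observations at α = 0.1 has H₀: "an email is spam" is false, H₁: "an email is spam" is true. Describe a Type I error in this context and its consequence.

Type I error: rejecting H₀ when it is true — concluding that an email is spam when in fact it is not. Consequence: a legitimate email is sent to the spam folder and the user misses it.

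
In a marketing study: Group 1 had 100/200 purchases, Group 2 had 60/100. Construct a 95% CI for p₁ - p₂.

p̂₁ = 0.5, p̂₂ = 0.6. Difference = -0.1. CI = (-0.218, 0.018)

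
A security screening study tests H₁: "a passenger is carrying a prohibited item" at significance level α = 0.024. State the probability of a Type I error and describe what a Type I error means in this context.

P(Type I error) = α = 0.024. A Type I error is rejecting H₀ when H₀ is actually true (false positive) — here, concluding that a passenger is carrying a prohibited item when in fact this is not the case. Consequence: detaining an innocent passenger — delay and inconvenience.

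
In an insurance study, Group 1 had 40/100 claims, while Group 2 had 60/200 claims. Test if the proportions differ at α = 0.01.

p̂₁ = 0.4, p̂₂ = 0.3, pooled p̂ = 0.333. z = 1.732. Critical: ±2.576. Fail to reject H₀.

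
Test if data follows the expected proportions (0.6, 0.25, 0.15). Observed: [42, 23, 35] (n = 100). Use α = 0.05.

Expected: [60.0, 25.0, 15.0]. χ² = 32.227. df = 2, critical = 5.991. Reject H₀.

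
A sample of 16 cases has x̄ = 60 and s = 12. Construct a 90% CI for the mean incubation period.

CI = x̄ ± t*(s/√n) = 60 ± 1.753(12/√16) = (54.74, 65.26)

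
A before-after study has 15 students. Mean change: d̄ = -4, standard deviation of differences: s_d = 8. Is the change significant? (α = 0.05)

t = d̄/(s_d/√n) = -4/(8/√15) = -1.936. df = 14, critical t = ±2.145. Fail to reject H₀.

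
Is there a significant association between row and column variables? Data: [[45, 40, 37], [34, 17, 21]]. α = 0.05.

χ² = 2.506. df = 2, critical = 5.991. Fail to reject H₀. No evidence of dependence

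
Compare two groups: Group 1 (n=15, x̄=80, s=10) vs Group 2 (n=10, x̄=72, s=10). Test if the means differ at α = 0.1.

Pooled sp = 10.0. t = 1.96, df = 23. Critical t = ±1.714. Reject H₀.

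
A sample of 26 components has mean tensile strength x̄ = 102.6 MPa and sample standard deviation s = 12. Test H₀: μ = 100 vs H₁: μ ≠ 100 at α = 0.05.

t = (x̄ - μ₀)/(s/√n) = (102.6 - 100)/(12/√26) = 1.105. df = 25, critical t = ±2.06. Fail to reject H₀.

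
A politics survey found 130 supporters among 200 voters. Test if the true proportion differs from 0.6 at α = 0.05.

p̂ = 0.65, p₀ = 0.6. z = (p̂ - p₀)/√(p₀(1-p₀)/n) = 1.443. Critical: ±1.96. Fail to reject H₀.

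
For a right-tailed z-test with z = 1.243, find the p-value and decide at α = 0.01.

p = P(Z > 1.243) = 1 - Φ(1.243) ≈ 0.1069. Since p ≥ 0.01, fail to reject H₀ (not significant) at α = 0.01.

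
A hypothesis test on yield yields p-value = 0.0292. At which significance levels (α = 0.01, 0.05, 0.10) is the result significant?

p = 0.0292. Significant at: α = 0.05, 0.1.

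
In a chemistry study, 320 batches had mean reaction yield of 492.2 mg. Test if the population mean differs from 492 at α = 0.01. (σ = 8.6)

z = (x̄ - μ₀)/(σ/√n) = (492.2 - 492)/(8.6/√320) = 0.416. Critical value: ±2.576. Since |0.416| ≤ 2.576, Fail to reject H₀.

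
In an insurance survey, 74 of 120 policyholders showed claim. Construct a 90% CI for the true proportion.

p̂ = 0.617. CI = p̂ ± z*√(p̂(1-p̂)/n) = (0.544, 0.69)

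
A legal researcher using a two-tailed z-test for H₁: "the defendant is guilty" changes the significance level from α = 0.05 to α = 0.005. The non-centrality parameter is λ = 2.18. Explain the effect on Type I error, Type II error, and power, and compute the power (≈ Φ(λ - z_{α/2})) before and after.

Decreasing α from 0.05 to 0.005:
• Type I error rate decreases (α is the Type I rate by definition).
• Critical value moves from z_{α/2} = 1.96 to 2.807, so power = Φ(λ - z_{α/2}) goes from Φ(2.18 - 1.96) = 0.587 to Φ(2.18 - 2.807) = 0.265.
• Type II error rate β = 1 - power therefore increases (0.413 → 0.735).
Appropriate when false positives are costly — here, convicting an innocent person.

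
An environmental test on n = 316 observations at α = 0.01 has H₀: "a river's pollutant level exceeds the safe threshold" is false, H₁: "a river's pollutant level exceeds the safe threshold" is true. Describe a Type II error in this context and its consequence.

Type II error: failing to reject H₀ when it is false — concluding that a river's pollutant level exceeds the safe threshold is not supported when in fact it is. Consequence: allowing unsafe pollution to continue.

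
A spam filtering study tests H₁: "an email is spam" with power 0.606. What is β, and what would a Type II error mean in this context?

β = 1 - power = 1 - 0.606 = 0.394. A Type II error is failing to reject H₀ when H₀ is false (false negative) — here, failing to conclude that an email is spam when in fact it is true. Consequence: a spam email lands in the inbox.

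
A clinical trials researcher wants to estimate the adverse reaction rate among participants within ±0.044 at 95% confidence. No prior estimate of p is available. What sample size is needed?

Conservative approach: use p = 0.5 (maximizes p(1-p) = 0.25). n = z²(0.25)/E² = 1.96²×0.25/0.044² = 496.1 → n = 497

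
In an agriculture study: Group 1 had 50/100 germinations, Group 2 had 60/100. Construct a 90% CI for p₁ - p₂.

p̂₁ = 0.5, p̂₂ = 0.6. Difference = -0.1. CI = (-0.215, 0.015)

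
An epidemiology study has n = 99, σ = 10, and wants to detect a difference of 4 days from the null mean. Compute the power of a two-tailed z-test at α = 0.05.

SE = σ/√n = 10/√99 = 1.005. Non-centrality λ = d/SE = 4/1.005 = 3.98. Power ≈ Φ(λ - z_{α/2}) = Φ(3.98 - 1.96) = Φ(2.02) = 0.978.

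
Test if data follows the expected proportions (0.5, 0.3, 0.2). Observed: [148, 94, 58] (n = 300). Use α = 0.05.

Expected: [150.0, 90.0, 60.0]. χ² = 0.271. df = 2, critical = 5.991. Fail to reject H₀.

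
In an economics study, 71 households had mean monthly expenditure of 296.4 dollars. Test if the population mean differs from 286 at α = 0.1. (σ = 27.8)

z = (x̄ - μ₀)/(σ/√n) = (296.4 - 286)/(27.8/√71) = 3.152. Critical value: ±1.645. Since |3.152| > 1.645, Reject H₀.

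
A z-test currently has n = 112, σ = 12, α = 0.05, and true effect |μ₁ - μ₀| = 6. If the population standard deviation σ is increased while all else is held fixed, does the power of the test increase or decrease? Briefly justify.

Power decreases: a larger σ inflates the standard error σ/√n, pulling the sampling distribution under H₁ back toward the critical value.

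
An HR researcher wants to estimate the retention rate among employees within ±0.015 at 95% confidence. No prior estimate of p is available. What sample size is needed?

Conservative approach: use p = 0.5 (maximizes p(1-p) = 0.25). n = z²(0.25)/E² = 1.96²×0.25/0.015² = 4268.4 → n = 4269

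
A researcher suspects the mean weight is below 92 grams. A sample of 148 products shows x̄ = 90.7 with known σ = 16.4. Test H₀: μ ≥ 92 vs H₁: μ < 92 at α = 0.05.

z = -0.964. Critical value: -1.645. Fail to reject H₀.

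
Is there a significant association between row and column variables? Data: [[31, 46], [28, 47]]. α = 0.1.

χ² = 0.137. df = 1, critical = 2.706. Fail to reject H₀. No evidence of dependence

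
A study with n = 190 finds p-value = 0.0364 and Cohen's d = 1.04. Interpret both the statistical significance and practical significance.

Statistically significant (p = 0.0364 < 0.05). Cohen's d = 1.04 indicates a large effect size. Both statistical and practical significance should be considered.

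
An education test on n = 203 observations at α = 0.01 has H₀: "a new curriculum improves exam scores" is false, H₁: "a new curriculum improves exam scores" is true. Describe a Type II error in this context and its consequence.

Type II error: failing to reject H₀ when it is false — concluding that a new curriculum improves exam scores is not supported when in fact it is. Consequence: keeping the old curriculum when the new one would have helped students.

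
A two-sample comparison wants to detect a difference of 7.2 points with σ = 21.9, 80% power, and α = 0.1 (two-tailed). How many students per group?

n per group = 2(z_α/2 + z_β)²σ²/d² = 2×(1.645 + 0.84)²×21.9²/7.2² = 114.3 → n = 115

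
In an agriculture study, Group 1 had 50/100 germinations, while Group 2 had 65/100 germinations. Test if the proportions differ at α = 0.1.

p̂₁ = 0.5, p̂₂ = 0.65, pooled p̂ = 0.575. z = -2.146. Critical: ±1.645. Reject H₀.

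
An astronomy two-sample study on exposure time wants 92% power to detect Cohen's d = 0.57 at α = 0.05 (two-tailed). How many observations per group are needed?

z_{α/2} = 1.96, z_β = Φ⁻¹(0.92) = 1.405. For medium effect (d = 0.57): n per group = 2(z_{α/2} + z_β)²/d² = 2(1.96 + 1.405)²/0.57² = 69.7 → 70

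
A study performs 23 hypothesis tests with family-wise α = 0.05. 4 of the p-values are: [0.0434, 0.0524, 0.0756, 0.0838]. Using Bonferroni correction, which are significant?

Bonferroni α = 0.05/23 = 0.00217. None of the given p-values are significant.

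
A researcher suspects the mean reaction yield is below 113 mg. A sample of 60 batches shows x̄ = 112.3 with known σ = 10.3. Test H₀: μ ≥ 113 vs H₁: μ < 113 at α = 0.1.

z = -0.526. Critical value: -1.28. Fail to reject H₀.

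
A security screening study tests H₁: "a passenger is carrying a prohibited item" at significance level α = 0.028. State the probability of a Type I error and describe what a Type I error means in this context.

P(Type I error) = α = 0.028. A Type I error is rejecting H₀ when H₀ is actually true (false positive) — here, concluding that a passenger is carrying a prohibited item when in fact this is not the case. Consequence: detaining an innocent passenger — delay and inconvenience.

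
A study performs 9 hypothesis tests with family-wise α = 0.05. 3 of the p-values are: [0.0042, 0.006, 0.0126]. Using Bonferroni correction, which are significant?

Bonferroni α = 0.05/9 = 0.00556. Significant p-values: [0.0042]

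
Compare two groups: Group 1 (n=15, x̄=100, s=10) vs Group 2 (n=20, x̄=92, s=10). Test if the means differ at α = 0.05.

Pooled sp = 10.0. t = 2.342, df = 33. Critical t = ±2.035. Reject H₀.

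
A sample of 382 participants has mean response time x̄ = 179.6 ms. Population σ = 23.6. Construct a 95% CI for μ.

CI = x̄ ± z*(σ/√n) = 179.6 ± 1.96(23.6/√382) = 179.6 ± 2.37 = (177.23, 181.97)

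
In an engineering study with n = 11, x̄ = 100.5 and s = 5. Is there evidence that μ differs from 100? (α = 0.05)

t = (x̄ - μ₀)/(s/√n) = (100.5 - 100)/(5/√11) = 0.332. df = 10, critical t = ±2.228. Fail to reject H₀.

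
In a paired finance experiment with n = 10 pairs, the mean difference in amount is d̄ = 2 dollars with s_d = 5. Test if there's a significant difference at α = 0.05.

t = d̄/(s_d/√n) = 2/(5/√10) = 1.265. df = 9, critical t = ±2.262. Fail to reject H₀.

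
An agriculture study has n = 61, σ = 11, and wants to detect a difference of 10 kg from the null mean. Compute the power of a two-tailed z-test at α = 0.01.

SE = σ/√n = 11/√61 = 1.408. Non-centrality λ = d/SE = 10/1.408 = 7.1. Power ≈ Φ(λ - z_{α/2}) = Φ(7.1 - 2.576) = Φ(4.524) = 1.0.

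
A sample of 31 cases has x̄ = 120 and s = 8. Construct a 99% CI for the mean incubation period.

CI = x̄ ± t*(s/√n) = 120 ± 2.75(8/√31) = (116.05, 123.95)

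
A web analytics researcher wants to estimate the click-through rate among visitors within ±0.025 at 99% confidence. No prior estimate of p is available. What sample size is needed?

Conservative approach: use p = 0.5 (maximizes p(1-p) = 0.25). n = z²(0.25)/E² = 2.576²×0.25/0.025² = 2654.3 → n = 2655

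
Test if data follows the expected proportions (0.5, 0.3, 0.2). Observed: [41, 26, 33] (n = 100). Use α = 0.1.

Expected: [50.0, 30.0, 20.0]. χ² = 10.603. df = 2, critical = 4.605. Reject H₀.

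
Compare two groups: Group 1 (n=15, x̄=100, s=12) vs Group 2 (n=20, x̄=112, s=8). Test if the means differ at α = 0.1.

Pooled sp = 9.9. t = -3.55, df = 33. Critical t = ±1.692. Reject H₀.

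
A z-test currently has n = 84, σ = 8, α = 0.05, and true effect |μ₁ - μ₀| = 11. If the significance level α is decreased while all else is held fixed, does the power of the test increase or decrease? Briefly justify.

Power decreases: a smaller α raises the critical value, so less of the H₁ sampling distribution falls in the rejection region.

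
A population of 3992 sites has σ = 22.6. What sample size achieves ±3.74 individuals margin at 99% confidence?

Without FPC: n₀ = (2.576×22.6/3.74)² = 242.307. With FPC: n = n₀N/(n₀+N-1) = 228.5 → n = 229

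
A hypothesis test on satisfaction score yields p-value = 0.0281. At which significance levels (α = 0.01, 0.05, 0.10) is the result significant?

p = 0.0281. Significant at: α = 0.05, 0.1.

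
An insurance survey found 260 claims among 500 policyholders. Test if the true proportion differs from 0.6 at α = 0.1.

p̂ = 0.52, p₀ = 0.6. z = (p̂ - p₀)/√(p₀(1-p₀)/n) = -3.651. Critical: ±1.645. Reject H₀.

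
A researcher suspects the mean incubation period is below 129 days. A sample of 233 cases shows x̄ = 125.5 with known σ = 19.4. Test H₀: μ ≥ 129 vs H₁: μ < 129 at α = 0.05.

z = -2.754. Critical value: -1.645. Reject H₀.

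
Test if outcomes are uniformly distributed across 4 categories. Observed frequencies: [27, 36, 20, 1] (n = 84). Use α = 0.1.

Expected = 21 each. χ² = Σ(O-E)²/E = 31.524. df = 3, critical value = 6.251. Reject H₀.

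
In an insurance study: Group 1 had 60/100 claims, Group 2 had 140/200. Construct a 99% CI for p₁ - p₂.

p̂₁ = 0.6, p̂₂ = 0.7. Difference = -0.1. CI = (-0.251, 0.051)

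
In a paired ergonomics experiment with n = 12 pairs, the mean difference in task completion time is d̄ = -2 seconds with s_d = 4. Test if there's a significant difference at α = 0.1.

t = d̄/(s_d/√n) = -2/(4/√12) = -1.732. df = 11, critical t = ±1.796. Fail to reject H₀.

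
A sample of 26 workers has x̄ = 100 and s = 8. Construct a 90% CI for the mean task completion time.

CI = x̄ ± t*(s/√n) = 100 ± 1.708(8/√26) = (97.32, 102.68)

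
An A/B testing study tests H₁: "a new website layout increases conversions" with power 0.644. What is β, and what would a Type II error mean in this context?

β = 1 - power = 1 - 0.644 = 0.356. A Type II error is failing to reject H₀ when H₀ is false (false negative) — here, failing to conclude that a new website layout increases conversions when in fact it is true. Consequence: discarding a layout that would have improved conversions — lost revenue.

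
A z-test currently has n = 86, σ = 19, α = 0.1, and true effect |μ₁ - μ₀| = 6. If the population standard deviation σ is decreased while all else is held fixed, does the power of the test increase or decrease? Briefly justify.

Power increases: a smaller σ shrinks the standard error σ/√n, moving the sampling distribution under H₁ further from the critical value.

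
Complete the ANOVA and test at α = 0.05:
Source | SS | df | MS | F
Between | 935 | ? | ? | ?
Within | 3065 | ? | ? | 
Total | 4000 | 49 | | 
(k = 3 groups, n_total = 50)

df_between = 2, df_within = 47. MS_between = 467.5, MS_within = 65.21. F = 7.169, F_crit ≈ 3.195. Reject H₀.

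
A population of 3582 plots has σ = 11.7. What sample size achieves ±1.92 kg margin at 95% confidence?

Without FPC: n₀ = (1.96×11.7/1.92)² = 142.653. With FPC: n = n₀N/(n₀+N-1) = 137.2 → n = 138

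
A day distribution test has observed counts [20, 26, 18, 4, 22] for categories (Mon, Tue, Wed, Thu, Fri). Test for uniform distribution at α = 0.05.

Expected = 18 each. χ² = Σ(O-E)²/E = 15.556. df = 4, critical value = 9.488. Reject H₀.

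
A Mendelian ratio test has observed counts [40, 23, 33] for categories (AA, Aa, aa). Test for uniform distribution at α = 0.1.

Expected = 32 each. χ² = Σ(O-E)²/E = 4.562. df = 2, critical value = 4.605. Fail to reject H₀.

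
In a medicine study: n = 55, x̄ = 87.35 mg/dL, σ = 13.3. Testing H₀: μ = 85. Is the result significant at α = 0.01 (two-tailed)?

z = (87.35 - 85)/(13.3/√55) = 1.31. Since |z| ≤ 2.576, not significant at α = 0.01.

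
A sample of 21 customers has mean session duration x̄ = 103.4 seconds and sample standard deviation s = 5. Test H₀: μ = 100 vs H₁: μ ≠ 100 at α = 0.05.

t = (x̄ - μ₀)/(s/√n) = (103.4 - 100)/(5/√21) = 3.116. df = 20, critical t = ±2.086. Reject H₀.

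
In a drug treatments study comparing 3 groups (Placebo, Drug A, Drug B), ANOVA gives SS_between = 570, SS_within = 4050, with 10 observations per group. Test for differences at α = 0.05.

df_between = 2, df_within = 27. F = MS_between/MS_within = 285.0/150.0 = 1.9. F_crit ≈ 3.354. Fail to reject H₀.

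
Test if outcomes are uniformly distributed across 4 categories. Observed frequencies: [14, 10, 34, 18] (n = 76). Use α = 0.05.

Expected = 19 each. χ² = Σ(O-E)²/E = 17.474. df = 3, critical value = 7.815. Reject H₀.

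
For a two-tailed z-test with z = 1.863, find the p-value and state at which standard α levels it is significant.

p = 2·P(Z > |1.863|) = 2·(1 - Φ(1.863)) ≈ 0.0625. Significant at α = 0.1.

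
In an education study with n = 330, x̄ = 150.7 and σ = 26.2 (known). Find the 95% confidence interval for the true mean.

CI = x̄ ± z*(σ/√n) = 150.7 ± 1.96(26.2/√330) = 150.7 ± 2.83 = (147.87, 153.53)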